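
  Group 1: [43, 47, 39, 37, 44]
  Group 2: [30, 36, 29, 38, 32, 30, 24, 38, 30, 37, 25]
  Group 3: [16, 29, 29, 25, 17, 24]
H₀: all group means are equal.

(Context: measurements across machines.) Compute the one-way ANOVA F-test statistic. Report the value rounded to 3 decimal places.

Group means [42.00, 31.73, 23.33], grand mean 31.773
SSB = Σnᵢ(x̄ᵢ−x̄)² = 950.348; SSW = ΣΣ(x−x̄ᵢ)² = 471.515
MSB = 950.348/2 = 475.1742; MSW = 471.515/19 = 24.8166
F = MSB/MSW = 19.1474
df = (2, 19)

test statistic = 19.147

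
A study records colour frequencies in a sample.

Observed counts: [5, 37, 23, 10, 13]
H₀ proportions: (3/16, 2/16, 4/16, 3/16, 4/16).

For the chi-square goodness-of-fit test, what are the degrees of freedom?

df = k − 1 = 5 − 1 = 4

degrees of freedom = 4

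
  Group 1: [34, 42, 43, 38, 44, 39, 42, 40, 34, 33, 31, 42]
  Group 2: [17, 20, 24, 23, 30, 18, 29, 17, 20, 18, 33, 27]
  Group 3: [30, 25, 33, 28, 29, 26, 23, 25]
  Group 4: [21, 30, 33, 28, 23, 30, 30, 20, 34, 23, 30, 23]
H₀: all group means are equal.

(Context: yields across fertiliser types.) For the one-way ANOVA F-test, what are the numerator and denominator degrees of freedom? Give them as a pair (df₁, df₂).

k = 4 groups, N = 44 total
df = (k−1, N−k) = (4−1, 44−4) = (3, 40)

degrees of freedom = [3, 40]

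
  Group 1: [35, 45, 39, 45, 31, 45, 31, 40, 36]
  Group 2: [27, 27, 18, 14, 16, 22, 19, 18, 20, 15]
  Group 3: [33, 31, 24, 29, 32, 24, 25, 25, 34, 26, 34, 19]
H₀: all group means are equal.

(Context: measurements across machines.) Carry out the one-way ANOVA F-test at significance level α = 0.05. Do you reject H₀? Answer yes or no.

reject H₀: yes

Group means [38.56, 19.60, 28.00], grand mean 28.355
SSB = Σnᵢ(x̄ᵢ−x̄)² = 1704.475; SSW = ΣΣ(x−x̄ᵢ)² = 704.622
MSB = 1704.475/2 = 852.2373; MSW = 704.622/28 = 25.1651
F = MSB/MSW = 33.8659
df = (2, 28)
p-value (upper-tail) = 0.00000
At α=0.05: p < α → reject H₀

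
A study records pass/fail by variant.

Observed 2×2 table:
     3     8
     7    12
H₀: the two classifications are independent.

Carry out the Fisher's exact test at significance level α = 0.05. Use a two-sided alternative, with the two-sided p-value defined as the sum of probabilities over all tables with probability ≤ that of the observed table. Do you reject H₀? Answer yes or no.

Margins: r₁=11, r₂=19, c₁=10, c₂=20, n=30
p_obs = C(11,3)·C(19,7)/C(30,10); sum pmf over tables with pmf ≤ p_obs
p-value (two-sided) = 0.70200
At α=0.05: p ≥ α → fail to reject H₀

reject H₀: no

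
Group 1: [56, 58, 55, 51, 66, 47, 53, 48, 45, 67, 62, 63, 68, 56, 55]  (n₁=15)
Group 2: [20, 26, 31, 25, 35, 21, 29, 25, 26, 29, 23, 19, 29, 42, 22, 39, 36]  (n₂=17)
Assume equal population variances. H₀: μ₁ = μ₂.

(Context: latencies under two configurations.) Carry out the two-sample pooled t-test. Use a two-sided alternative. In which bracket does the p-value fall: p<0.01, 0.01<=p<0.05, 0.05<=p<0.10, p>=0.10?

p-value bracket: p<0.01

x̄₁=56.667, s₁=7.316, n₁=15
x̄₂=28.059, s₂=6.722, n₂=17
s_p² = [14·7.316² + 16·6.722²]/30 = 49.0758
SE = √(s_p²·(1/15+1/17)) = 2.4816
t = (56.667−28.059)/2.4816 = 11.5278
df = 30
p-value (two-sided) = 0.00000
→ bracket: p<0.01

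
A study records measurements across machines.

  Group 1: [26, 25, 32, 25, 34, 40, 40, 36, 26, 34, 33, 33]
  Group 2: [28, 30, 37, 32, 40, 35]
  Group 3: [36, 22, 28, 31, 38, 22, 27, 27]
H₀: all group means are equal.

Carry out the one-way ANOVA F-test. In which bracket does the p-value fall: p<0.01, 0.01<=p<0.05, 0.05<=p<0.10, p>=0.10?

Group means [32.00, 33.67, 28.88], grand mean 31.423
SSB = Σnᵢ(x̄ᵢ−x̄)² = 86.138; SSW = ΣΣ(x−x̄ᵢ)² = 666.208
MSB = 86.138/2 = 43.0689; MSW = 666.208/23 = 28.9656
F = MSB/MSW = 1.4869
df = (2, 23)
p-value (upper-tail) = 0.24701
→ bracket: p>=0.10

p-value bracket: p>=0.10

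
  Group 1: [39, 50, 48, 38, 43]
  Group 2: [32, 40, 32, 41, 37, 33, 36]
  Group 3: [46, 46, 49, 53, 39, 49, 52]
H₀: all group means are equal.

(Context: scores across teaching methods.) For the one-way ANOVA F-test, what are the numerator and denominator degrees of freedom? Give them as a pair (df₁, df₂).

k = 3 groups, N = 19 total
df = (k−1, N−k) = (3−1, 19−3) = (2, 16)

degrees of freedom = [2, 16]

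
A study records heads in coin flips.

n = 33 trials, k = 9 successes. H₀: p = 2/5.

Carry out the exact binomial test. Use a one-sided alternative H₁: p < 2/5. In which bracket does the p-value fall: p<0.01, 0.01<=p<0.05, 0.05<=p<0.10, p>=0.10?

p-value bracket: 0.05<=p<0.10

Exact binomial: n=33, k=9, p₀=2/5=0.4000
P(X≤9) from Σ C(n,i)·p₀^i·(1−p₀)^(n−i)
p-value (one-sided, H₁ less) = 0.09233
→ bracket: 0.05<=p<0.10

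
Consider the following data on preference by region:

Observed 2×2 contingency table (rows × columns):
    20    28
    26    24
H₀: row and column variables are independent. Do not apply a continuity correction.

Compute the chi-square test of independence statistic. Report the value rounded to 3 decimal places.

Row totals [48, 50], col totals [46, 52], n=98
χ² = (20−22.53)²/22.53 + (28−25.47)²/25.47 + (26−23.47)²/23.47 + (24−26.53)²/26.53 = 1.0499
df = 1

test statistic = 1.050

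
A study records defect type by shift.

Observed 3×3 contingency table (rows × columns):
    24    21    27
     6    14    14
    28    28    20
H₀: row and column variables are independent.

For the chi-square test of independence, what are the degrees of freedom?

df = (r−1)(c−1) = (3−1)·(3−1) = 4

degrees of freedom = 4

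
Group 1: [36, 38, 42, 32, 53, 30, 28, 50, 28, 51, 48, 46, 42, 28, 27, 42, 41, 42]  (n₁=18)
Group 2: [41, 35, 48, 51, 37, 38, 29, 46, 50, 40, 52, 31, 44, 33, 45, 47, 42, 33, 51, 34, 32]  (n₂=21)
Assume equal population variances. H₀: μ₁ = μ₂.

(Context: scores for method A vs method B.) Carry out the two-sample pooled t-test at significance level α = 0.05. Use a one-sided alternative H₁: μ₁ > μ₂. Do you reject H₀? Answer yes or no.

x̄₁=39.111, s₁=8.670, n₁=18
x̄₂=40.905, s₂=7.422, n₂=21
s_p² = [17·8.670² + 20·7.422²]/37 = 64.3132
SE = √(s_p²·(1/18+1/21)) = 2.5759
t = (39.111−40.905)/2.5759 = -0.6963
df = 37
p-value (one-sided, H₁ greater) = 0.75471
At α=0.05: p ≥ α → fail to reject H₀

reject H₀: no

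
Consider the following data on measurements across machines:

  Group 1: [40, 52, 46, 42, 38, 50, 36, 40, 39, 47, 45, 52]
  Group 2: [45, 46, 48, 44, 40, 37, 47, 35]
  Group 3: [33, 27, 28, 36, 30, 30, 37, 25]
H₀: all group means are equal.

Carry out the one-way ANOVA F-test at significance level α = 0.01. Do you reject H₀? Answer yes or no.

Group means [43.92, 42.75, 30.75], grand mean 39.821
SSB = Σnᵢ(x̄ᵢ−x̄)² = 928.190; SSW = ΣΣ(x−x̄ᵢ)² = 629.917
MSB = 928.190/2 = 464.0952; MSW = 629.917/25 = 25.1967
F = MSB/MSW = 18.4189
df = (2, 25)
p-value (upper-tail) = 0.00001
At α=0.01: p < α → reject H₀

reject H₀: yes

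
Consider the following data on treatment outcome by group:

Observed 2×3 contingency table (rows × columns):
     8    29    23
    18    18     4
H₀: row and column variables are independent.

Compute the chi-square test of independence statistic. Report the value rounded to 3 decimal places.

test statistic = 16.449

Row totals [60, 40], col totals [26, 47, 27], n=100
χ² = (8−15.60)²/15.60 + (29−28.20)²/28.20 + (23−16.20)²/16.20 + (18−10.40)²/10.40 + (18−18.80)²/18.80 + (4−10.80)²/10.80 = 16.4490
df = 2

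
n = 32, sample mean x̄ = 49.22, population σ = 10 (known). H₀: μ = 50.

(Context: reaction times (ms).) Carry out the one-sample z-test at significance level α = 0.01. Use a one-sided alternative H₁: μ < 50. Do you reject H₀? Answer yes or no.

reject H₀: no

SE = σ/√n = 10/√32 = 1.7678
z = (x̄−μ₀)/SE = (49.22−50)/1.7678 = -0.4412
p-value (one-sided, H₁ less) = 0.32952
At α=0.01: p ≥ α → fail to reject H₀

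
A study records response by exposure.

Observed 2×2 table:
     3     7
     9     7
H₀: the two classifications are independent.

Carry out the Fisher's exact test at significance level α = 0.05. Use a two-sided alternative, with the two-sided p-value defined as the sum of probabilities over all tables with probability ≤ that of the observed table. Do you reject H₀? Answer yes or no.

Margins: r₁=10, r₂=16, c₁=12, c₂=14, n=26
p_obs = C(10,3)·C(16,9)/C(26,12); sum pmf over tables with pmf ≤ p_obs
p-value (two-sided) = 0.24752
At α=0.05: p ≥ α → fail to reject H₀

reject H₀: no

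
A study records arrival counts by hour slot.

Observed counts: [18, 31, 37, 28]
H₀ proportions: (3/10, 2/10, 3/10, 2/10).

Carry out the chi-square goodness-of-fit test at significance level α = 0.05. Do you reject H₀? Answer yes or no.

reject H₀: yes

n = 114; E_i = n·p_i = [34.20, 22.80, 34.20, 22.80]
χ² = (18−34.20)²/34.20 + (31−22.80)²/22.80 + (37−34.20)²/34.20 + (28−22.80)²/22.80 = 12.0380
df = 3
p-value (upper-tail) = 0.00725
At α=0.05: p < α → reject H₀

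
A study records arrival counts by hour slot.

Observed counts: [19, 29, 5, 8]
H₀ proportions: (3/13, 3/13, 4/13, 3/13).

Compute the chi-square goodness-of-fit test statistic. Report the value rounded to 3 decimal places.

n = 61; E_i = n·p_i = [14.08, 14.08, 18.77, 14.08]
χ² = (19−14.08)²/14.08 + (29−14.08)²/14.08 + (5−18.77)²/18.77 + (8−14.08)²/14.08 = 30.2664
df = 3

test statistic = 30.266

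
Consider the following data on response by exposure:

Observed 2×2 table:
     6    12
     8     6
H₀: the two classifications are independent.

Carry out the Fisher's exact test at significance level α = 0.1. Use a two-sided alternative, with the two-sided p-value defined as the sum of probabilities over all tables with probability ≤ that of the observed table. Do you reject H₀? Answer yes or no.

reject H₀: no

Margins: r₁=18, r₂=14, c₁=14, c₂=18, n=32
p_obs = C(18,6)·C(14,8)/C(32,14); sum pmf over tables with pmf ≤ p_obs
p-value (two-sided) = 0.28312
At α=0.1: p ≥ α → fail to reject H₀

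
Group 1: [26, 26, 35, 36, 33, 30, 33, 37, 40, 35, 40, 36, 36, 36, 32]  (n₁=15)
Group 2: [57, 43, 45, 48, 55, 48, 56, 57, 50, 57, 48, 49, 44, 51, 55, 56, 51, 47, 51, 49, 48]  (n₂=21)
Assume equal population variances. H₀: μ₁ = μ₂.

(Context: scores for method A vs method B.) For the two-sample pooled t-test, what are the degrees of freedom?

degrees of freedom = 34

df = n₁ + n₂ − 2 = 15 + 21 − 2 = 34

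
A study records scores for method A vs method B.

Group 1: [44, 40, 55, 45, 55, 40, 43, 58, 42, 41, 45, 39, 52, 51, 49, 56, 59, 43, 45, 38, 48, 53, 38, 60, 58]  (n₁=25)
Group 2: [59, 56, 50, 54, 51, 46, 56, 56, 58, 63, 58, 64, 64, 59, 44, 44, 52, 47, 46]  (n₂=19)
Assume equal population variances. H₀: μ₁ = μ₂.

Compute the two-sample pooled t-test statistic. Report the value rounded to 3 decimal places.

test statistic = -2.906

x̄₁=47.880, s₁=7.259, n₁=25
x̄₂=54.053, s₂=6.587, n₂=19
s_p² = [24·7.259² + 18·6.587²]/42 = 48.7045
SE = √(s_p²·(1/25+1/19)) = 2.1240
t = (47.880−54.053)/2.1240 = -2.9061
df = 42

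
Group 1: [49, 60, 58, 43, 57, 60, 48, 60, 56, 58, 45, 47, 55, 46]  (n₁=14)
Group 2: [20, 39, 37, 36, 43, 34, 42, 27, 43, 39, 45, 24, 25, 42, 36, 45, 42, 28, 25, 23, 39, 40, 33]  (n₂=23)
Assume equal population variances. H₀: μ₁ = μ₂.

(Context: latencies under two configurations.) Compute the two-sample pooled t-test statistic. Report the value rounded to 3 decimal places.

test statistic = 7.214

x̄₁=53.000, s₁=6.300, n₁=14
x̄₂=35.087, s₂=7.868, n₂=23
s_p² = [13·6.300² + 22·7.868²]/35 = 53.6522
SE = √(s_p²·(1/14+1/23)) = 2.4829
t = (53.000−35.087)/2.4829 = 7.2144
df = 35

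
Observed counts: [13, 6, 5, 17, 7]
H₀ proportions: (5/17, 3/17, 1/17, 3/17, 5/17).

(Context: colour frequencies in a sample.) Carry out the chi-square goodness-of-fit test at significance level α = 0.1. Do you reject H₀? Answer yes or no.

reject H₀: yes

n = 48; E_i = n·p_i = [14.12, 8.47, 2.82, 8.47, 14.12]
χ² = (13−14.12)²/14.12 + (6−8.47)²/8.47 + (5−2.82)²/2.82 + (17−8.47)²/8.47 + (7−14.12)²/14.12 = 14.6639
df = 4
p-value (upper-tail) = 0.00545
At α=0.1: p < α → reject H₀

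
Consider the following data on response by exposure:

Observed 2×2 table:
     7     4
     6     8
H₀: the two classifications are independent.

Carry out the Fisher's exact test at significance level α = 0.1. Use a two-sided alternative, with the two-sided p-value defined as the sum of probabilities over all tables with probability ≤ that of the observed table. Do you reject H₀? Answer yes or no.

Margins: r₁=11, r₂=14, c₁=13, c₂=12, n=25
p_obs = C(11,7)·C(14,6)/C(25,13); sum pmf over tables with pmf ≤ p_obs
p-value (two-sided) = 0.42831
At α=0.1: p ≥ α → fail to reject H₀

reject H₀: no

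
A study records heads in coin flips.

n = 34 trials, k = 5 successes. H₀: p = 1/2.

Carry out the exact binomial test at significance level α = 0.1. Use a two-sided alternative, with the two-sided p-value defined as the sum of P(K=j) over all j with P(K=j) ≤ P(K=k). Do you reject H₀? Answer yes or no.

reject H₀: yes

Exact binomial: n=34, k=5, p₀=1/2=0.5000
P(X=j) = C(n,j)·p₀^j·(1−p₀)^(n−j); p = Σ P(X=j) over j with P(X=j) ≤ P(X=5)
p-value (two-sided) = 0.00004
At α=0.1: p < α → reject H₀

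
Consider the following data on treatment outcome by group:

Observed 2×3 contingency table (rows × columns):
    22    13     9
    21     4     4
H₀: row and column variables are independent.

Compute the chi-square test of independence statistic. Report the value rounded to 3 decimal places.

Row totals [44, 29], col totals [43, 17, 13], n=73
χ² = (22−25.92)²/25.92 + (13−10.25)²/10.25 + (9−7.84)²/7.84 + (21−17.08)²/17.08 + (4−6.75)²/6.75 + (4−5.16)²/5.16 = 3.7888
df = 2

test statistic = 3.789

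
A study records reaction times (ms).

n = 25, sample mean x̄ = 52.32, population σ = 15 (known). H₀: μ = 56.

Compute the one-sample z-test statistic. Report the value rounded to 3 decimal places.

test statistic = -1.227

SE = σ/√n = 15/√25 = 3.0000
z = (x̄−μ₀)/SE = (52.32−56)/3.0000 = -1.2267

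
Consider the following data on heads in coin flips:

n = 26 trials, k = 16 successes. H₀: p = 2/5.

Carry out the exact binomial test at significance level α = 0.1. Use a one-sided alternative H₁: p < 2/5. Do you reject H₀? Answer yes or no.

Exact binomial: n=26, k=16, p₀=2/5=0.4000
P(X≤16) from Σ C(n,i)·p₀^i·(1−p₀)^(n−i)
p-value (one-sided, H₁ less) = 0.99214
At α=0.1: p ≥ α → fail to reject H₀

reject H₀: no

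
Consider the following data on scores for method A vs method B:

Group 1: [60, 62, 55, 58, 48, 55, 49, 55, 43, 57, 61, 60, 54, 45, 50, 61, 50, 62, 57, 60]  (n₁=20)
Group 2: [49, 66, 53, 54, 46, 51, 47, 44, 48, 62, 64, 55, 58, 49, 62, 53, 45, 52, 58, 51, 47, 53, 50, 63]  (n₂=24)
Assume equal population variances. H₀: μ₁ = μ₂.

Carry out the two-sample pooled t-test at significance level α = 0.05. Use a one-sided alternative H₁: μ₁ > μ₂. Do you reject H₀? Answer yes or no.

x̄₁=55.100, s₁=5.812, n₁=20
x̄₂=53.333, s₂=6.411, n₂=24
s_p² = [19·5.812² + 23·6.411²]/42 = 37.7889
SE = √(s_p²·(1/20+1/24)) = 1.8612
t = (55.100−53.333)/1.8612 = 0.9492
df = 42
p-value (one-sided, H₁ greater) = 0.17397
At α=0.05: p ≥ α → fail to reject H₀

reject H₀: no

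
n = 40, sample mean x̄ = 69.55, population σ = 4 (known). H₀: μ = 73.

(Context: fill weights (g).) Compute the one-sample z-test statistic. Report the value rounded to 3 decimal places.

SE = σ/√n = 4/√40 = 0.6325
z = (x̄−μ₀)/SE = (69.55−73)/0.6325 = -5.4549

test statistic = -5.455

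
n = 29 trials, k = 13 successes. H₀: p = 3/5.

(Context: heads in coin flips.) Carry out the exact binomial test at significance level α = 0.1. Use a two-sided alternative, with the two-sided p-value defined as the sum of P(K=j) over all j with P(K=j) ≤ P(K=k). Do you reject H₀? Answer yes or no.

reject H₀: no

Exact binomial: n=29, k=13, p₀=3/5=0.6000
P(X=j) = C(n,j)·p₀^j·(1−p₀)^(n−j); p = Σ P(X=j) over j with P(X=j) ≤ P(X=13)
p-value (two-sided) = 0.12794
At α=0.1: p ≥ α → fail to reject H₀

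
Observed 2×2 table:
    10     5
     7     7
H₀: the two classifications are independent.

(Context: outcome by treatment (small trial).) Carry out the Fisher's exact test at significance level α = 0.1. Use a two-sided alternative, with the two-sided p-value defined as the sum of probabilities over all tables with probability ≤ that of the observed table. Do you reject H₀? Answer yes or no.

reject H₀: no

Margins: r₁=15, r₂=14, c₁=17, c₂=12, n=29
p_obs = C(15,10)·C(14,7)/C(29,17); sum pmf over tables with pmf ≤ p_obs
p-value (two-sided) = 0.46214
At α=0.1: p ≥ α → fail to reject H₀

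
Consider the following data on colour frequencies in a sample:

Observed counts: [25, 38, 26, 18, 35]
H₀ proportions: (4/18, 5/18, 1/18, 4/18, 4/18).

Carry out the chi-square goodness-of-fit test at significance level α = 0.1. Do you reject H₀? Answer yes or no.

n = 142; E_i = n·p_i = [31.56, 39.44, 7.89, 31.56, 31.56]
χ² = (25−31.56)²/31.56 + (38−39.44)²/39.44 + (26−7.89)²/7.89 + (18−31.56)²/31.56 + (35−31.56)²/31.56 = 49.1930
df = 4
p-value (upper-tail) = 0.00000
At α=0.1: p < α → reject H₀

reject H₀: yes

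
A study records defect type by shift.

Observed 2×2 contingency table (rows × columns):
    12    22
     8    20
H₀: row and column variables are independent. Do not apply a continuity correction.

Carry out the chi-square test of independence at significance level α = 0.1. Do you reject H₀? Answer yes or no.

Row totals [34, 28], col totals [20, 42], n=62
χ² = (12−10.97)²/10.97 + (22−23.03)²/23.03 + (8−9.03)²/9.03 + (20−18.97)²/18.97 = 0.3176
df = 1
p-value (upper-tail) = 0.57307
At α=0.1: p ≥ α → fail to reject H₀

reject H₀: no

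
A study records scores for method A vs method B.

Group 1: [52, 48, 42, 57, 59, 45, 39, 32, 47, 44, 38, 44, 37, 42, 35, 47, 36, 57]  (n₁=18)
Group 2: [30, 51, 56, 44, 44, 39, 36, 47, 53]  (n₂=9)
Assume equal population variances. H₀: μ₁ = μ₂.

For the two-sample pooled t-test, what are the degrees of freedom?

df = n₁ + n₂ − 2 = 18 + 9 − 2 = 25

degrees of freedom = 25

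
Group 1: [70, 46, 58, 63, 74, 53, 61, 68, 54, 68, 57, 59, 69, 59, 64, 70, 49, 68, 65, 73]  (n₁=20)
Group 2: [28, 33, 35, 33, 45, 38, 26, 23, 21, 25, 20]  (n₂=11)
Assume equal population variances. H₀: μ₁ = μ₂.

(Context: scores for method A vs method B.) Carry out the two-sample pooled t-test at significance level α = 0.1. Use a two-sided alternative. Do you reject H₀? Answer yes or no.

x̄₁=62.400, s₁=7.917, n₁=20
x̄₂=29.727, s₂=7.786, n₂=11
s_p² = [19·7.917² + 10·7.786²]/29 = 61.9649
SE = √(s_p²·(1/20+1/11)) = 2.9549
t = (62.400−29.727)/2.9549 = 11.0571
df = 29
p-value (two-sided) = 0.00000
At α=0.1: p < α → reject H₀

reject H₀: yes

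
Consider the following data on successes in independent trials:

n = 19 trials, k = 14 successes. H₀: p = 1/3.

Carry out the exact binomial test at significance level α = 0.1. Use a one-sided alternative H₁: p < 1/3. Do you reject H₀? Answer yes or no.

reject H₀: no

Exact binomial: n=19, k=14, p₀=1/3=0.3333
P(X≤14) from Σ C(n,i)·p₀^i·(1−p₀)^(n−i)
p-value (one-sided, H₁ less) = 0.99994
At α=0.1: p ≥ α → fail to reject H₀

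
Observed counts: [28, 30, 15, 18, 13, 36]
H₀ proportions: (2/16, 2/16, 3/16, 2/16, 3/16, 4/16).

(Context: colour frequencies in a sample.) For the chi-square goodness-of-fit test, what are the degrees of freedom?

degrees of freedom = 5

df = k − 1 = 6 − 1 = 5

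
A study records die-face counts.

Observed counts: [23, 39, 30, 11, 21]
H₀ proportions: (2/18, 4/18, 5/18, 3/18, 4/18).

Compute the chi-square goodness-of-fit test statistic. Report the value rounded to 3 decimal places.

test statistic = 17.581

n = 124; E_i = n·p_i = [13.78, 27.56, 34.44, 20.67, 27.56]
χ² = (23−13.78)²/13.78 + (39−27.56)²/27.56 + (30−34.44)²/34.44 + (11−20.67)²/20.67 + (21−27.56)²/27.56 = 17.5806
df = 4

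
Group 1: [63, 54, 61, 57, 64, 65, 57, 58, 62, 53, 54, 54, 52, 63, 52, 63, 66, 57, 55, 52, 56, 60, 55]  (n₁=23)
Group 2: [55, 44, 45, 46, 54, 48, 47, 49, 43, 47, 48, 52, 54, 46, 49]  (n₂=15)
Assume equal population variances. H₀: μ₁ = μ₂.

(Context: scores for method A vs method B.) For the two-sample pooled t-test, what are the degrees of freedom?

df = n₁ + n₂ − 2 = 23 + 15 − 2 = 36

degrees of freedom = 36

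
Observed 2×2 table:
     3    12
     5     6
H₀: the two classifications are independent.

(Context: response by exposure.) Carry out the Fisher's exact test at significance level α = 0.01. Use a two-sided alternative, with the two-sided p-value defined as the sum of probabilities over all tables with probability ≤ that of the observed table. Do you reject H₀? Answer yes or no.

Margins: r₁=15, r₂=11, c₁=8, c₂=18, n=26
p_obs = C(15,3)·C(11,5)/C(26,8); sum pmf over tables with pmf ≤ p_obs
p-value (two-sided) = 0.21831
At α=0.01: p ≥ α → fail to reject H₀

reject H₀: no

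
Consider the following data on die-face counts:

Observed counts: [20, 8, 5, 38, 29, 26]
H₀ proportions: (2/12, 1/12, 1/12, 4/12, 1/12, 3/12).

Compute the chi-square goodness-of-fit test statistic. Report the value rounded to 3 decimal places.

test statistic = 37.460

n = 126; E_i = n·p_i = [21.00, 10.50, 10.50, 42.00, 10.50, 31.50]
χ² = (20−21.00)²/21.00 + (8−10.50)²/10.50 + (5−10.50)²/10.50 + (38−42.00)²/42.00 + (29−10.50)²/10.50 + (26−31.50)²/31.50 = 37.4603
df = 5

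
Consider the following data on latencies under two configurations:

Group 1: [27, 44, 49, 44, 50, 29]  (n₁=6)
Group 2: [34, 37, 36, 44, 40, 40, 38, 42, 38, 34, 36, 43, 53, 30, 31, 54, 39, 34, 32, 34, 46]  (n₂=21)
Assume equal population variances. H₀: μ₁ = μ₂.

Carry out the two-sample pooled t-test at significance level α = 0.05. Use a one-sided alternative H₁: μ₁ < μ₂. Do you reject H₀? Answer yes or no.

x̄₁=40.500, s₁=10.015, n₁=6
x̄₂=38.810, s₂=6.478, n₂=21
s_p² = [5·10.015² + 20·6.478²]/25 = 53.6295
SE = √(s_p²·(1/6+1/21)) = 3.3900
t = (40.500−38.810)/3.3900 = 0.4987
df = 25
p-value (one-sided, H₁ less) = 0.68881
At α=0.05: p ≥ α → fail to reject H₀

reject H₀: no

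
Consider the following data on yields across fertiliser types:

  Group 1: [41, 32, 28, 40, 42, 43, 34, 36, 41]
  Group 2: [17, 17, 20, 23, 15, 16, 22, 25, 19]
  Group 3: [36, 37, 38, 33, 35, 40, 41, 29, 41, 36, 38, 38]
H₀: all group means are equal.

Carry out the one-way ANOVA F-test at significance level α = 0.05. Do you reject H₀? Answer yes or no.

reject H₀: yes

Group means [37.44, 19.33, 36.83], grand mean 31.767
SSB = Σnᵢ(x̄ᵢ−x̄)² = 1989.478; SSW = ΣΣ(x−x̄ᵢ)² = 439.889
MSB = 1989.478/2 = 994.7389; MSW = 439.889/27 = 16.2922
F = MSB/MSW = 61.0562
df = (2, 27)
p-value (upper-tail) = 0.00000
At α=0.05: p < α → reject H₀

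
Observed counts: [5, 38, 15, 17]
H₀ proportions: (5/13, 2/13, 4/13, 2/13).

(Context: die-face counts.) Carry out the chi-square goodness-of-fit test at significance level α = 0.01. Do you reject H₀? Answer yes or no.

n = 75; E_i = n·p_i = [28.85, 11.54, 23.08, 11.54]
χ² = (5−28.85)²/28.85 + (38−11.54)²/11.54 + (15−23.08)²/23.08 + (17−11.54)²/11.54 = 85.8100
df = 3
p-value (upper-tail) = 0.00000
At α=0.01: p < α → reject H₀

reject H₀: yes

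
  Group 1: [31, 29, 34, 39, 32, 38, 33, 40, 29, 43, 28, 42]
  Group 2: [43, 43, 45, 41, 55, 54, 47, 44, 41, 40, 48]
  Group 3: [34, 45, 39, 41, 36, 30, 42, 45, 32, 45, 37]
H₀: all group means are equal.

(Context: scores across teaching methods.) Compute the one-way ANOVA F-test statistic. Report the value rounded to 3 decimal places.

test statistic = 12.092

Group means [34.83, 45.55, 38.73], grand mean 39.559
SSB = Σnᵢ(x̄ᵢ−x̄)² = 669.807; SSW = ΣΣ(x−x̄ᵢ)² = 858.576
MSB = 669.807/2 = 334.9033; MSW = 858.576/31 = 27.6960
F = MSB/MSW = 12.0921
df = (2, 31)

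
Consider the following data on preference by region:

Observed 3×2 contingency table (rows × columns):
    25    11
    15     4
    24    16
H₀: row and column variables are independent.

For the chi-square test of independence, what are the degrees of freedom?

df = (r−1)(c−1) = (3−1)·(2−1) = 2

degrees of freedom = 2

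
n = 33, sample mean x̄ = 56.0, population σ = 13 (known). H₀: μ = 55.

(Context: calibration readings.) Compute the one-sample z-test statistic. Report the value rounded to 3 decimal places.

SE = σ/√n = 13/√33 = 2.2630
z = (x̄−μ₀)/SE = (56.0−55)/2.2630 = 0.4419

test statistic = 0.442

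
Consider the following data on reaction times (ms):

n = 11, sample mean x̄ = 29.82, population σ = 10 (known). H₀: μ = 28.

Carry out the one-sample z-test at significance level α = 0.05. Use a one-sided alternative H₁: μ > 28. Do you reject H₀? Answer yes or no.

reject H₀: no

SE = σ/√n = 10/√11 = 3.0151
z = (x̄−μ₀)/SE = (29.82−28)/3.0151 = 0.6036
p-value (one-sided, H₁ greater) = 0.27305
At α=0.05: p ≥ α → fail to reject H₀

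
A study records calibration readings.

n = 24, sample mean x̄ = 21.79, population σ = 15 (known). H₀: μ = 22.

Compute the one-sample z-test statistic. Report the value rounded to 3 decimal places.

SE = σ/√n = 15/√24 = 3.0619
z = (x̄−μ₀)/SE = (21.79−22)/3.0619 = -0.0686

test statistic = -0.069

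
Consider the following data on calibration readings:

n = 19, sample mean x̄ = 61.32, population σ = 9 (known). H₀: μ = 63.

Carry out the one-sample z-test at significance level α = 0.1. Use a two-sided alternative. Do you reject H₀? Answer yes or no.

SE = σ/√n = 9/√19 = 2.0647
z = (x̄−μ₀)/SE = (61.32−63)/2.0647 = -0.8137
p-value (two-sided) = 0.41584
At α=0.1: p ≥ α → fail to reject H₀

reject H₀: no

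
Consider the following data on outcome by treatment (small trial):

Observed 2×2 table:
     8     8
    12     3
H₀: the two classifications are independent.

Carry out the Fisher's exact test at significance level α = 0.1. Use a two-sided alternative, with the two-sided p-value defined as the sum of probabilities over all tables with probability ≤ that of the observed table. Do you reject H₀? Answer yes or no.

reject H₀: no

Margins: r₁=16, r₂=15, c₁=20, c₂=11, n=31
p_obs = C(16,8)·C(15,12)/C(31,20); sum pmf over tables with pmf ≤ p_obs
p-value (two-sided) = 0.13505
At α=0.1: p ≥ α → fail to reject H₀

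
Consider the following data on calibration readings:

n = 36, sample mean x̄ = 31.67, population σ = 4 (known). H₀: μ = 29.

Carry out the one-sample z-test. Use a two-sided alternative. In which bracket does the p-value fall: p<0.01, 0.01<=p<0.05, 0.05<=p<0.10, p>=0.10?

p-value bracket: p<0.01

SE = σ/√n = 4/√36 = 0.6667
z = (x̄−μ₀)/SE = (31.67−29)/0.6667 = 4.0050
p-value (two-sided) = 0.00006
→ bracket: p<0.01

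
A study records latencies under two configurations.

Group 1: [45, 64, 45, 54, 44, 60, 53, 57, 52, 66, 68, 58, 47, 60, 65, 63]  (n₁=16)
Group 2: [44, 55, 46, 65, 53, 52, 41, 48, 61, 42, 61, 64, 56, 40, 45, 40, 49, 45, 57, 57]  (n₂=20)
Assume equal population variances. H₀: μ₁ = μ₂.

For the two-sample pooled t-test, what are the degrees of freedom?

df = n₁ + n₂ − 2 = 16 + 20 − 2 = 34

degrees of freedom = 34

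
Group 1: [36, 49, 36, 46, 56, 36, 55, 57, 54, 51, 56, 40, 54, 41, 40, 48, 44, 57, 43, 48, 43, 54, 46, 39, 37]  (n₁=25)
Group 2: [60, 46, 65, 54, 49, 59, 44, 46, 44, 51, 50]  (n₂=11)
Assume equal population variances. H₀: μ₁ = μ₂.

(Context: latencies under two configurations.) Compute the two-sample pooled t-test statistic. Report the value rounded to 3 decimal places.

test statistic = -1.901

x̄₁=46.640, s₁=7.348, n₁=25
x̄₂=51.636, s₂=7.061, n₂=11
s_p² = [24·7.348² + 10·7.061²]/34 = 52.7737
SE = √(s_p²·(1/25+1/11)) = 2.6284
t = (46.640−51.636)/2.6284 = -1.9009
df = 34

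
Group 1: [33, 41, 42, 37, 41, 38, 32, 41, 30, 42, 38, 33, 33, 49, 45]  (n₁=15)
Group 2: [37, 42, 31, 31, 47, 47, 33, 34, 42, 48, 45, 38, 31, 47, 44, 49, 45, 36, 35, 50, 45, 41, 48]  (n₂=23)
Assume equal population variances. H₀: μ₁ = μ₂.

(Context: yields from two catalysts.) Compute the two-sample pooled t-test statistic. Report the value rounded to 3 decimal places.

x̄₁=38.333, s₁=5.367, n₁=15
x̄₂=41.130, s₂=6.427, n₂=23
s_p² = [14·5.367² + 22·6.427²]/36 = 36.4428
SE = √(s_p²·(1/15+1/23)) = 2.0035
t = (38.333−41.130)/2.0035 = -1.3961
df = 36

test statistic = -1.396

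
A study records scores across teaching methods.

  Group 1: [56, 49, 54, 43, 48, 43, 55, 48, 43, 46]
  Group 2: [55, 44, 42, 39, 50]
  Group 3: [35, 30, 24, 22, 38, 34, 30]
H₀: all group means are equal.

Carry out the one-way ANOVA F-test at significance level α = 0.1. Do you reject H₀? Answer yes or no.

Group means [48.50, 46.00, 30.43], grand mean 42.182
SSB = Σnᵢ(x̄ᵢ−x̄)² = 1439.058; SSW = ΣΣ(x−x̄ᵢ)² = 596.214
MSB = 1439.058/2 = 719.5292; MSW = 596.214/19 = 31.3797
F = MSB/MSW = 22.9298
df = (2, 19)
p-value (upper-tail) = 0.00001
At α=0.1: p < α → reject H₀

reject H₀: yes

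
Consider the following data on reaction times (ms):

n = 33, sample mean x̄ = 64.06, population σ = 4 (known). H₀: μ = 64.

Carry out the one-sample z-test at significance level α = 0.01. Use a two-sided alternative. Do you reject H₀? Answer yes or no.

reject H₀: no

SE = σ/√n = 4/√33 = 0.6963
z = (x̄−μ₀)/SE = (64.06−64)/0.6963 = 0.0862
p-value (two-sided) = 0.93133
At α=0.01: p ≥ α → fail to reject H₀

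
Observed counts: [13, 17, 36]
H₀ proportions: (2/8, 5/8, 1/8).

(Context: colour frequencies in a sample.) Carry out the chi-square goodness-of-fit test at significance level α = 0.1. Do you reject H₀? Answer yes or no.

n = 66; E_i = n·p_i = [16.50, 41.25, 8.25]
χ² = (13−16.50)²/16.50 + (17−41.25)²/41.25 + (36−8.25)²/8.25 = 108.3394
df = 2
p-value (upper-tail) = 0.00000
At α=0.1: p < α → reject H₀

reject H₀: yes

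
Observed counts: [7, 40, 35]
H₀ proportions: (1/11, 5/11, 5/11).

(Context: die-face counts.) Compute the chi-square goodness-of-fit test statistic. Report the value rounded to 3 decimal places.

n = 82; E_i = n·p_i = [7.45, 37.27, 37.27]
χ² = (7−7.45)²/7.45 + (40−37.27)²/37.27 + (35−37.27)²/37.27 = 0.3659
df = 2

test statistic = 0.366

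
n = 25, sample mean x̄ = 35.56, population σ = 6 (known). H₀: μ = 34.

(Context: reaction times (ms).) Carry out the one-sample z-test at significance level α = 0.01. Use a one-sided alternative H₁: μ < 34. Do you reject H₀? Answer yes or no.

reject H₀: no

SE = σ/√n = 6/√25 = 1.2000
z = (x̄−μ₀)/SE = (35.56−34)/1.2000 = 1.3000
p-value (one-sided, H₁ less) = 0.90320
At α=0.01: p ≥ α → fail to reject H₀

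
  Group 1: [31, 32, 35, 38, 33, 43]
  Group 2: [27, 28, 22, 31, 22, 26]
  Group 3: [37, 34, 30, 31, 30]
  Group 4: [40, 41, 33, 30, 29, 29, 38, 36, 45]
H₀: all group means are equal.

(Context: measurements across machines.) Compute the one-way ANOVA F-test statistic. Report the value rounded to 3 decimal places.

Group means [35.33, 26.00, 32.40, 35.67], grand mean 32.731
SSB = Σnᵢ(x̄ᵢ−x̄)² = 390.582; SSW = ΣΣ(x−x̄ᵢ)² = 468.533
MSB = 390.582/3 = 130.1940; MSW = 468.533/22 = 21.2970
F = MSB/MSW = 6.1133
df = (3, 22)

test statistic = 6.113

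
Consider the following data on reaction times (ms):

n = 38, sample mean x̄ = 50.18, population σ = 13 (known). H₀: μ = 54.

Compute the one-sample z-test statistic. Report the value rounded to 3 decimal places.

SE = σ/√n = 13/√38 = 2.1089
z = (x̄−μ₀)/SE = (50.18−54)/2.1089 = -1.8114

test statistic = -1.811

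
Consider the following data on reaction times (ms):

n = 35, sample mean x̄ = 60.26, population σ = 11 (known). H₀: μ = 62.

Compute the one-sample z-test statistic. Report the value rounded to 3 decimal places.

SE = σ/√n = 11/√35 = 1.8593
z = (x̄−μ₀)/SE = (60.26−62)/1.8593 = -0.9358

test statistic = -0.936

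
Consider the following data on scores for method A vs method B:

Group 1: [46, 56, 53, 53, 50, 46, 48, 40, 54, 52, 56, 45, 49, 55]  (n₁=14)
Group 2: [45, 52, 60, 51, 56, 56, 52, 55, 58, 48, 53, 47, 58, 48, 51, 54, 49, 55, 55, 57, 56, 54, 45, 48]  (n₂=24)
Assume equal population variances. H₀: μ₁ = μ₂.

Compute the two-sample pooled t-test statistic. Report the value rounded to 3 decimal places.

test statistic = -1.610

x̄₁=50.214, s₁=4.775, n₁=14
x̄₂=52.625, s₂=4.261, n₂=24
s_p² = [13·4.775² + 23·4.261²]/36 = 19.8328
SE = √(s_p²·(1/14+1/24)) = 1.4977
t = (50.214−52.625)/1.4977 = -1.6096
df = 36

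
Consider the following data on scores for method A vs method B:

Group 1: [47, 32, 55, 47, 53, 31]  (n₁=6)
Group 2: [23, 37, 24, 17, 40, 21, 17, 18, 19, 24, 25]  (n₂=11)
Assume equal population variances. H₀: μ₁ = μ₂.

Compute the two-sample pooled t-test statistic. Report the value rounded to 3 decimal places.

x̄₁=44.167, s₁=10.323, n₁=6
x̄₂=24.091, s₂=7.713, n₂=11
s_p² = [5·10.323² + 10·7.713²]/15 = 75.1828
SE = √(s_p²·(1/6+1/11)) = 4.4006
t = (44.167−24.091)/4.4006 = 4.5621
df = 15

test statistic = 4.562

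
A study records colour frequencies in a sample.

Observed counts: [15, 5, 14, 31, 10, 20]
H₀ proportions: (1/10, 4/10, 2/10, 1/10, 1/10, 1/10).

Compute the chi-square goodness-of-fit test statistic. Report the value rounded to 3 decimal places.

n = 95; E_i = n·p_i = [9.50, 38.00, 19.00, 9.50, 9.50, 9.50]
χ² = (15−9.50)²/9.50 + (5−38.00)²/38.00 + (14−19.00)²/19.00 + (31−9.50)²/9.50 + (10−9.50)²/9.50 + (20−9.50)²/9.50 = 93.4474
df = 5

test statistic = 93.447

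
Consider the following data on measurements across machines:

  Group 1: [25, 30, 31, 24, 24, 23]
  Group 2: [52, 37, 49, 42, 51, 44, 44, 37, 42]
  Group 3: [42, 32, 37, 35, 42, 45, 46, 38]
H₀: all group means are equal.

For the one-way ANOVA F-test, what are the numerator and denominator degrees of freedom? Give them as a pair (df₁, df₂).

degrees of freedom = [2, 20]

k = 3 groups, N = 23 total
df = (k−1, N−k) = (3−1, 23−3) = (2, 20)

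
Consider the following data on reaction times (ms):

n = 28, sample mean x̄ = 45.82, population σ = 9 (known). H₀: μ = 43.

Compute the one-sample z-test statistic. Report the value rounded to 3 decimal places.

SE = σ/√n = 9/√28 = 1.7008
z = (x̄−μ₀)/SE = (45.82−43)/1.7008 = 1.6580

test statistic = 1.658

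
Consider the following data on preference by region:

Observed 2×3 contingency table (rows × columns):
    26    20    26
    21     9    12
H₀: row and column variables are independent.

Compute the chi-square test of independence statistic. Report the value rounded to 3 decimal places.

test statistic = 2.114

Row totals [72, 42], col totals [47, 29, 38], n=114
χ² = (26−29.68)²/29.68 + (20−18.32)²/18.32 + (26−24.00)²/24.00 + (21−17.32)²/17.32 + (9−10.68)²/10.68 + (12−14.00)²/14.00 = 2.1139
df = 2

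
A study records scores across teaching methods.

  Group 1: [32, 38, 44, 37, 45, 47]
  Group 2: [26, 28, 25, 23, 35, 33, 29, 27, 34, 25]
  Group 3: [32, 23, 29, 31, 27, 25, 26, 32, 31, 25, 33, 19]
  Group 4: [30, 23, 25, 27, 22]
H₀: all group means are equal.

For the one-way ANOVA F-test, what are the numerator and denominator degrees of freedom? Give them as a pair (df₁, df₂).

degrees of freedom = [3, 29]

k = 4 groups, N = 33 total
df = (k−1, N−k) = (4−1, 33−4) = (3, 29)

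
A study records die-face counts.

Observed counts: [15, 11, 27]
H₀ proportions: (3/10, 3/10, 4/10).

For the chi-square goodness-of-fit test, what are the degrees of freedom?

degrees of freedom = 2

df = k − 1 = 3 − 1 = 2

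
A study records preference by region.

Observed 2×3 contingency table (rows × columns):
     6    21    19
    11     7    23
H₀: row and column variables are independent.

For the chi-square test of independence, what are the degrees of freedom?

df = (r−1)(c−1) = (2−1)·(3−1) = 2

degrees of freedom = 2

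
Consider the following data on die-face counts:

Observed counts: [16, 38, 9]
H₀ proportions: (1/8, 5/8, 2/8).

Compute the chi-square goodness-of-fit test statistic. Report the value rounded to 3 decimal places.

test statistic = 11.324

n = 63; E_i = n·p_i = [7.88, 39.38, 15.75]
χ² = (16−7.88)²/7.88 + (38−39.38)²/39.38 + (9−15.75)²/15.75 = 11.3238
df = 2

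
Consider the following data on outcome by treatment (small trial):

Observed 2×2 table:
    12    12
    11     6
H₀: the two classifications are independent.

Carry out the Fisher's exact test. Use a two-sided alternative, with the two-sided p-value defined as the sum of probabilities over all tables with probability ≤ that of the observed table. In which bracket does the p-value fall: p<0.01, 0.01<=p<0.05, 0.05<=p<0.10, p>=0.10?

Margins: r₁=24, r₂=17, c₁=23, c₂=18, n=41
p_obs = C(24,12)·C(17,11)/C(41,23); sum pmf over tables with pmf ≤ p_obs
p-value (two-sided) = 0.52391
→ bracket: p>=0.10

p-value bracket: p>=0.10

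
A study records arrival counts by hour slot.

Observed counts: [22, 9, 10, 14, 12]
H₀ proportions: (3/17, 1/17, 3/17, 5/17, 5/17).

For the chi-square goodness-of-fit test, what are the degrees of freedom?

df = k − 1 = 5 − 1 = 4

degrees of freedom = 4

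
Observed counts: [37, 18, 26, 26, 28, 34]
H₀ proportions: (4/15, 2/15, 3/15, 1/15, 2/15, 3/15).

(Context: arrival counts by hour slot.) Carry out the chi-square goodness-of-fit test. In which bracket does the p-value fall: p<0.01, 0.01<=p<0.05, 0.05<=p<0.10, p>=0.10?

p-value bracket: p<0.01

n = 169; E_i = n·p_i = [45.07, 22.53, 33.80, 11.27, 22.53, 33.80]
χ² = (37−45.07)²/45.07 + (18−22.53)²/22.53 + (26−33.80)²/33.80 + (26−11.27)²/11.27 + (28−22.53)²/22.53 + (34−33.80)²/33.80 = 24.7500
df = 5
p-value (upper-tail) = 0.00016
→ bracket: p<0.01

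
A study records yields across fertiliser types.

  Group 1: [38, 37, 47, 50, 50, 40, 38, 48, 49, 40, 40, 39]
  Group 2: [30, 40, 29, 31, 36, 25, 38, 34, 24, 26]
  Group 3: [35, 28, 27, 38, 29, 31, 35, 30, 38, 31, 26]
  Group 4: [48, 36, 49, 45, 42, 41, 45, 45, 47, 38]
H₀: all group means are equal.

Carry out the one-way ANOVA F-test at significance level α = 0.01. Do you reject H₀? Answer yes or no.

reject H₀: yes

Group means [43.00, 31.30, 31.64, 43.60], grand mean 37.512
SSB = Σnᵢ(x̄ᵢ−x̄)² = 1497.699; SSW = ΣΣ(x−x̄ᵢ)² = 927.045
MSB = 1497.699/3 = 499.2329; MSW = 927.045/39 = 23.7704
F = MSB/MSW = 21.0023
df = (3, 39)
p-value (upper-tail) = 0.00000
At α=0.01: p < α → reject H₀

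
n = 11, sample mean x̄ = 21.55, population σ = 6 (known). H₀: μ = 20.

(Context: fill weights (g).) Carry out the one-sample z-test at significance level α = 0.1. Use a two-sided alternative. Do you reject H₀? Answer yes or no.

reject H₀: no

SE = σ/√n = 6/√11 = 1.8091
z = (x̄−μ₀)/SE = (21.55−20)/1.8091 = 0.8568
p-value (two-sided) = 0.39156
At α=0.1: p ≥ α → fail to reject H₀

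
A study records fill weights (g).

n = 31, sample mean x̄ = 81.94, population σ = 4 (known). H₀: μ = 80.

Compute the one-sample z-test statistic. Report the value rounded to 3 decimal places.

SE = σ/√n = 4/√31 = 0.7184
z = (x̄−μ₀)/SE = (81.94−80)/0.7184 = 2.7004

test statistic = 2.700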